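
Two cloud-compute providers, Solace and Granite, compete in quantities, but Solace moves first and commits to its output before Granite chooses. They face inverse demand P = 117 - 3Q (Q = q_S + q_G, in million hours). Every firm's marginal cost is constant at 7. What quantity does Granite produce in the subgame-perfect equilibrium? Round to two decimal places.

9.17

The follower Granite best-responds to any q_S: π_G = (117 - 3Q)q_G - 7q_G.
∂π_G/∂q_G = 110 - 3q_S - 6q_G = 0 gives the reaction function q_G = (110 - 3q_S)/6.
The leader anticipates this reaction. Substituting into P = 117 - 3Q gives P = 62 - (3/2)q_S, so π_S = (62 - (3/2)q_S)q_S - 7q_S.
Leader FOC: 55 - 3q_S = 0, so q_S = 55/3.
Then q_G = (110 - 3·(55/3))/6 = 55/6.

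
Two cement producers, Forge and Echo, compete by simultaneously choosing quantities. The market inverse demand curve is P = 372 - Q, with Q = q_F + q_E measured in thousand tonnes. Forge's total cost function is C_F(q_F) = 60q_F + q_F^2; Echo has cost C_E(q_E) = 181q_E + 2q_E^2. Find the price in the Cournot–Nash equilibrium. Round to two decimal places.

279.26

Forge's profit: π_F = (372 - Q)q_F - (60q_F + q_F²). Setting ∂π_F/∂q_F = 0: 312 - 4q_F - (q_E) = 0.
Echo's profit: π_E = (372 - Q)q_E - (181q_E + 2q_E²). Setting ∂π_E/∂q_E = 0: 191 - 6q_E - (q_F) = 0.
So q_F = (312 - q_E)/4 and q_E = (191 - q_F)/6.
Solving the pair: q_F = 1681/23, q_E = 452/23.
Total output Q = 92.7391, so price P = 372 - 92.7391 = 279.2609.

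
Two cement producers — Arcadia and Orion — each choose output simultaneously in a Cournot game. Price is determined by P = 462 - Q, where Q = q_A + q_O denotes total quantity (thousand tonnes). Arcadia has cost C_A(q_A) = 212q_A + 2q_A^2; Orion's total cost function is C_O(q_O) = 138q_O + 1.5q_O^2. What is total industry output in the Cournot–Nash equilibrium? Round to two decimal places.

90.34

Arcadia's profit: π_A = (462 - Q)q_A - (212q_A + 2q_A²). Setting ∂π_A/∂q_A = 0: 250 - 6q_A - (q_O) = 0.
Orion's profit: π_O = (462 - Q)q_O - (138q_O + (3/2)q_O²). Setting ∂π_O/∂q_O = 0: 324 - 5q_O - (q_A) = 0.
Rearranging gives the reaction functions q_A = (250 - q_O)/6 and q_O = (324 - q_A)/5.
Solving the pair: q_A = 926/29, q_O = 1694/29.
Total output Q = 926/29 + 1694/29 = 90.3448.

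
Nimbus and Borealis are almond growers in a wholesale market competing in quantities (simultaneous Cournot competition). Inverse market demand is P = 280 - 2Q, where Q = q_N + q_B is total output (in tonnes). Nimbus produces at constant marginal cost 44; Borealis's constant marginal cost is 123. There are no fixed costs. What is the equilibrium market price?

Nimbus's profit: π_N = (280 - 2Q)q_N - (44q_N). Setting ∂π_N/∂q_N = 0: 236 - 4q_N - 2(q_B) = 0.
Borealis's first-order condition: 157 - 4q_B - 2(q_N) = 0.
Best responses: q_N = (236 - 2q_B)/4, q_B = (157 - 2q_N)/4.
Substituting one into the other gives q_N = 105/2 and q_B = 13.
Total output Q = 131/2, so price P = 280 - 2·(131/2) = 149.

149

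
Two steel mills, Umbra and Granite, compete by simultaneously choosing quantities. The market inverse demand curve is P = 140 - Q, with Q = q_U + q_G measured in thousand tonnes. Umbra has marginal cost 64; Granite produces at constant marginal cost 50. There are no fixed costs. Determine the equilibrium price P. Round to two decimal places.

Umbra's profit: π_U = (140 - Q)q_U - (64q_U). Setting ∂π_U/∂q_U = 0: 76 - 2q_U - (q_G) = 0.
Granite's profit: π_G = (140 - Q)q_G - (50q_G). Setting ∂π_G/∂q_G = 0: 90 - 2q_G - (q_U) = 0.
Best responses: q_U = (76 - q_G)/2, q_G = (90 - q_U)/2.
Solving the pair: q_U = 62/3, q_G = 104/3.
Total output Q = 166/3, so price P = 140 - 166/3 = 254/3.

84.67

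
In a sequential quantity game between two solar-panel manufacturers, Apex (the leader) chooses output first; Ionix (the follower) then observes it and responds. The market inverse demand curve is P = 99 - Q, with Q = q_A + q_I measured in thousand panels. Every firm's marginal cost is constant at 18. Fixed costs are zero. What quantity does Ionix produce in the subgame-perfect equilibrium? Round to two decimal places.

Solve by backward induction. Given q_A, the follower Ionix maximises π_I = (99 - q_A - q_I)q_I - 18q_I.
Follower FOC: 81 - q_A - 2q_I = 0, so q_I(q_A) = (81 - q_A)/2.
The leader anticipates this reaction. Substituting into P = 99 - Q gives P = 117/2 - (1/2)q_A, so π_A = (117/2 - (1/2)q_A)q_A - 18q_A.
Maximising: ∂π_A/∂q_A = 81/2 - q_A = 0, giving q_A = 81/2.
Then q_I = (81 - 81/2)/2 = 81/4.

20.25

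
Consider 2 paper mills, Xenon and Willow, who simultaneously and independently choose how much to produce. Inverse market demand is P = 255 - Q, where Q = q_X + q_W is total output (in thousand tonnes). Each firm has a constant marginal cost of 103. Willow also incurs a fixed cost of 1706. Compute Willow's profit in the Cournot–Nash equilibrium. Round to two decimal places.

A representative firm's profit is π_i = q_i(255 - Q) - 103q_i.
First-order condition (treating rivals' output as given): 152 - 2q_i - q_j = 0.
With identical firms every q_j equals q_i, so q_j = q_i and 152 = 3q_i, giving q_i = 152/3.
Price P = 255 - 304/3 = 461/3.
Willow's profit: (461/3 - 103)·(152/3) - 1706 = 861.1111.

861.11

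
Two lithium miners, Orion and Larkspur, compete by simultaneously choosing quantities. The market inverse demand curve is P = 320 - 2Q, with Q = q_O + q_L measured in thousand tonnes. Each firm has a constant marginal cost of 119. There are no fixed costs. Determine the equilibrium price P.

186

A representative firm's profit is π_i = q_i(320 - 2Q) - 119q_i.
Setting ∂π_i/∂q_i = 0 with rivals' quantities fixed: 201 - 4q_i - 2q_j = 0.
With identical firms every q_j equals q_i, so q_j = q_i and 201 = 6q_i, giving q_i = 67/2.
Total output Q = 67, so price P = 320 - 2·67 = 186.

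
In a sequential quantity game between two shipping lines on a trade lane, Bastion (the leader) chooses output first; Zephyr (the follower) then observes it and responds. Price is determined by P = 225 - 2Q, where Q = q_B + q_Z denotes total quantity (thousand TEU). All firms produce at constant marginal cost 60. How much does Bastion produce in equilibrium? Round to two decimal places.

Solve by backward induction. Given q_B, the follower Zephyr maximises π_Z = (225 - 2q_B - 2q_Z)q_Z - 60q_Z.
∂π_Z/∂q_Z = 165 - 2q_B - 4q_Z = 0 gives the reaction function q_Z = (165 - 2q_B)/4.
Bastion substitutes q_Z(q_B) into its own profit: π_B = q_B(225 - 2q_B - (165 - 2q_B)/2) - 60q_B = (285/2 - q_B)q_B - 60q_B.
Maximising: ∂π_B/∂q_B = 165/2 - 2q_B = 0, giving q_B = 165/4.
Then q_Z = (165 - 2·(165/4))/4 = 165/8.

41.25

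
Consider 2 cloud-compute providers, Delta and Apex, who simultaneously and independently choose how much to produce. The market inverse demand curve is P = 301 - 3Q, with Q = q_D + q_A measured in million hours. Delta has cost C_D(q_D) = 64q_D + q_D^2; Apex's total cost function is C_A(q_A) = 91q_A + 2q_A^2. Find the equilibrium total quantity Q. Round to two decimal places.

Delta's profit: π_D = (301 - 3Q)q_D - (64q_D + q_D²). Setting ∂π_D/∂q_D = 0: 237 - 8q_D - 3(q_A) = 0.
Apex's profit: π_A = (301 - 3Q)q_A - (91q_A + 2q_A²). Setting ∂π_A/∂q_A = 0: 210 - 10q_A - 3(q_D) = 0.
Best responses: q_D = (237 - 3q_A)/8, q_A = (210 - 3q_D)/10.
Substituting one into the other gives q_D = 1740/71 and q_A = 969/71.
Total output Q = 1740/71 + 969/71 = 38.1549.

38.15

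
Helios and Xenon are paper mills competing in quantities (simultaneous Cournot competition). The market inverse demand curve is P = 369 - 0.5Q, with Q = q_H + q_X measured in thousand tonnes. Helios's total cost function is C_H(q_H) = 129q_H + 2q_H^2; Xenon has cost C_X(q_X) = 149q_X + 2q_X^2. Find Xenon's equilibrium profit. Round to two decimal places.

3919.60

Helios's profit: π_H = (369 - 0.5Q)q_H - (129q_H + 2q_H²). Setting ∂π_H/∂q_H = 0: 240 - 5q_H - (1/2)(q_X) = 0.
Xenon's profit: π_X = (369 - 0.5Q)q_X - (149q_X + 2q_X²). Setting ∂π_X/∂q_X = 0: 220 - 5q_X - (1/2)(q_H) = 0.
Best responses: q_H = (240 - (1/2)q_X)/5, q_X = (220 - (1/2)q_H)/5.
Solving the pair: q_H = 44.0404, q_X = 39.5960.
Price P = 369 - (1/2)·(920/11) = 327.1818.
Xenon's profit: 327.1818·39.5960 - 149·39.5960 - 2·39.5960² = 3919.6000.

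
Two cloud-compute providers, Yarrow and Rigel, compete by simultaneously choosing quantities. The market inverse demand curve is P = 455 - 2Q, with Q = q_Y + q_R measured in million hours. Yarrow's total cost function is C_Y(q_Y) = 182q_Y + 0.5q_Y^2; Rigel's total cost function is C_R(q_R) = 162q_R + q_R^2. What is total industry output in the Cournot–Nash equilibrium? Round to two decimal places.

Yarrow's profit: π_Y = (455 - 2Q)q_Y - (182q_Y + (1/2)q_Y²). Setting ∂π_Y/∂q_Y = 0: 273 - 5q_Y - 2(q_R) = 0.
Rigel's first-order condition: 293 - 6q_R - 2(q_Y) = 0.
Rearranging gives the reaction functions q_Y = (273 - 2q_R)/5 and q_R = (293 - 2q_Y)/6.
Substituting one into the other gives q_Y = 526/13 and q_R = 919/26.
Total output Q = 526/13 + 919/26 = 1971/26.

75.81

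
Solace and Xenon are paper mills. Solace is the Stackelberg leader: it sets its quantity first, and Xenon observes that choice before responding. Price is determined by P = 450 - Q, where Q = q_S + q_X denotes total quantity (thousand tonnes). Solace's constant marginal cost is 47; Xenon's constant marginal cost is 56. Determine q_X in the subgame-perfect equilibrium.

94

Solve by backward induction. Given q_S, the follower Xenon maximises π_X = (450 - q_S - q_X)q_X - 56q_X.
Follower FOC: 394 - q_S - 2q_X = 0, so q_X(q_S) = (394 - q_S)/2.
The leader anticipates this reaction. Substituting into P = 450 - Q gives P = 253 - (1/2)q_S, so π_S = (253 - (1/2)q_S)q_S - 47q_S.
The leader's first-order condition 206 - q_S = 0 yields q_S = 206.
Then q_X = (394 - 206)/2 = 94.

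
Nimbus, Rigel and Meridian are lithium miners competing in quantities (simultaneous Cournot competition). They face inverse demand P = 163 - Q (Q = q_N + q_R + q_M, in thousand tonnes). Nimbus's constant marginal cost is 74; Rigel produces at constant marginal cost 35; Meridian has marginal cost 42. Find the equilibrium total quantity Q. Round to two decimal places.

84.50

Nimbus's profit: π_N = (163 - Q)q_N - (74q_N). Setting ∂π_N/∂q_N = 0: 89 - 2q_N - (q_R + q_M) = 0.
Rigel's first-order condition: 128 - 2q_R - (q_N + q_M) = 0.
Meridian's first-order condition: 121 - 2q_M - (q_N + q_R) = 0.
Adding the 3 first-order conditions: 338 − 4Q = 0, so Q = 169/2.
Back-substituting: q_N = (89 − 169/2) = 9/2, q_R = (128 − 169/2) = 87/2, q_M = (121 − 169/2) = 73/2.
Total output Q = 9/2 + 87/2 + 73/2 = 169/2.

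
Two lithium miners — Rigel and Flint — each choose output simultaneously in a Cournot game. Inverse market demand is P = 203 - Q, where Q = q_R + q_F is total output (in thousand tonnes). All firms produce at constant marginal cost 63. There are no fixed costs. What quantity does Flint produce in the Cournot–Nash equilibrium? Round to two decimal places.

A representative firm's profit is π_i = q_i(203 - Q) - 63q_i.
Setting ∂π_i/∂q_i = 0 with rivals' quantities fixed: 140 - 2q_i - q_j = 0.
By symmetry each firm produces the same amount; substituting q_j = q_i yields q_i = 140/3.

46.67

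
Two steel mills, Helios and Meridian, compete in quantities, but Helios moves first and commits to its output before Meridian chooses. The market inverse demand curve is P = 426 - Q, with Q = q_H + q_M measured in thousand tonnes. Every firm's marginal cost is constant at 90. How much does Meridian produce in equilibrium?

The follower Meridian best-responds to any q_H: π_M = (426 - Q)q_M - 90q_M.
∂π_M/∂q_M = 336 - q_H - 2q_M = 0 gives the reaction function q_M = (336 - q_H)/2.
The leader anticipates this reaction. Substituting into P = 426 - Q gives P = 258 - (1/2)q_H, so π_H = (258 - (1/2)q_H)q_H - 90q_H.
Maximising: ∂π_H/∂q_H = 168 - q_H = 0, giving q_H = 168.
Then q_M = (336 - 168)/2 = 84.

84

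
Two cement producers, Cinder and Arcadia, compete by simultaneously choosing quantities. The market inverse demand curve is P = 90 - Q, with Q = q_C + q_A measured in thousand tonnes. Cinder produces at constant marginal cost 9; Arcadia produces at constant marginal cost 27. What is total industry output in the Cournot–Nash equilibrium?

Cinder's profit: π_C = (90 - Q)q_C - (9q_C). Setting ∂π_C/∂q_C = 0: 81 - 2q_C - (q_A) = 0.
Arcadia's profit: π_A = (90 - Q)q_A - (27q_A). Setting ∂π_A/∂q_A = 0: 63 - 2q_A - (q_C) = 0.
Best responses: q_C = (81 - q_A)/2, q_A = (63 - q_C)/2.
Solving the pair: q_C = 33, q_A = 15.
Total output Q = 33 + 15 = 48.

48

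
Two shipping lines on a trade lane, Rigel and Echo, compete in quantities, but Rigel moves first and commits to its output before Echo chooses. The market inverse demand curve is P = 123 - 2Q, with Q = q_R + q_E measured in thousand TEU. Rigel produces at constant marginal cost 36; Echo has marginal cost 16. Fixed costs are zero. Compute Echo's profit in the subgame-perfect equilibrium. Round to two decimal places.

675.28

Solve by backward induction. Given q_R, the follower Echo maximises π_E = (123 - 2q_R - 2q_E)q_E - 16q_E.
Follower FOC: 107 - 2q_R - 4q_E = 0, so q_E(q_R) = (107 - 2q_R)/4.
The leader anticipates this reaction. Substituting into P = 123 - 2Q gives P = 139/2 - q_R, so π_R = (139/2 - q_R)q_R - 36q_R.
The leader's first-order condition 67/2 - 2q_R = 0 yields q_R = 67/4.
Then q_E = (107 - 2·(67/4))/4 = 147/8.
Price P = 123 - 2·(281/8) = 211/4.
Echo's profit: (211/4 - 16)·(147/8) = 675.2813.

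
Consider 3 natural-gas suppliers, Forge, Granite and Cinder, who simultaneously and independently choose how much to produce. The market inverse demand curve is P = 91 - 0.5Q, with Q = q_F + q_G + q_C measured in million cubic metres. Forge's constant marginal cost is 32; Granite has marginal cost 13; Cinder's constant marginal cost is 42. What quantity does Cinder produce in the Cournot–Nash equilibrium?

5

Forge's profit: π_F = (91 - 0.5Q)q_F - (32q_F). Setting ∂π_F/∂q_F = 0: 59 - q_F - (1/2)(q_G + q_C) = 0.
Granite's profit: π_G = (91 - 0.5Q)q_G - (13q_G). Setting ∂π_G/∂q_G = 0: 78 - q_G - (1/2)(q_F + q_C) = 0.
Cinder's first-order condition: 49 - q_C - (1/2)(q_F + q_G) = 0.
Summing all 3 equations gives 186 − 2Q = 0, hence Q = 93.
Back-substituting: q_F = (59 − 93/2)/(1/2) = 25, q_G = (78 − 93/2)/(1/2) = 63, q_C = (49 − 93/2)/(1/2) = 5.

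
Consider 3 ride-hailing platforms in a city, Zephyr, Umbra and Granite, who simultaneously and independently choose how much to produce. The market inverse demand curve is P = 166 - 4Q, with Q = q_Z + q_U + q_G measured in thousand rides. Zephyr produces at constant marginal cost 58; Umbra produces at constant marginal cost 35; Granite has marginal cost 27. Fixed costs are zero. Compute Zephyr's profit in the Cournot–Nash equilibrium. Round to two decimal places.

45.56

Zephyr's profit: π_Z = (166 - 4Q)q_Z - (58q_Z). Setting ∂π_Z/∂q_Z = 0: 108 - 8q_Z - 4(q_U + q_G) = 0.
Umbra's profit: π_U = (166 - 4Q)q_U - (35q_U). Setting ∂π_U/∂q_U = 0: 131 - 8q_U - 4(q_Z + q_G) = 0.
Granite's profit: π_G = (166 - 4Q)q_G - (27q_G). Setting ∂π_G/∂q_G = 0: 139 - 8q_G - 4(q_Z + q_U) = 0.
Summing all 3 equations gives 378 − 16Q = 0, hence Q = 189/8.
Back-substituting: q_Z = (108 − 189/2)/4 = 27/8, q_U = (131 − 189/2)/4 = 73/8, q_G = (139 − 189/2)/4 = 89/8.
Price P = 166 - 4·(189/8) = 143/2.
Zephyr's profit: (143/2 - 58)·(27/8) = 729/16.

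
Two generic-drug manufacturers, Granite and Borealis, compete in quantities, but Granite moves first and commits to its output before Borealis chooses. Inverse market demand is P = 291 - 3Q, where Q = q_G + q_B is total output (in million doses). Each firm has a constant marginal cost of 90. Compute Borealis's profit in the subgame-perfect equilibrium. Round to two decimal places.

841.69

Solve by backward induction. Given q_G, the follower Borealis maximises π_B = (291 - 3q_G - 3q_B)q_B - 90q_B.
Follower FOC: 201 - 3q_G - 6q_B = 0, so q_B(q_G) = (201 - 3q_G)/6.
Granite substitutes q_B(q_G) into its own profit: π_G = q_G(291 - 3q_G - (201 - 3q_G)/2) - 90q_G = (381/2 - (3/2)q_G)q_G - 90q_G.
Leader FOC: 201/2 - 3q_G = 0, so q_G = 67/2.
Then q_B = (201 - 3·(67/2))/6 = 67/4.
Price P = 291 - 3·(201/4) = 561/4.
Borealis's profit: (561/4 - 90)·(67/4) = 841.6875.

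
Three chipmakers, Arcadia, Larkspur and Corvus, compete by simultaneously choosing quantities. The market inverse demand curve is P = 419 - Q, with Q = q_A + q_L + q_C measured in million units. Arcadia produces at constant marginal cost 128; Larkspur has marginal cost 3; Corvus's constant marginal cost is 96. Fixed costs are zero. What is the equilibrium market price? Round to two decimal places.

Arcadia's profit: π_A = (419 - Q)q_A - (128q_A). Setting ∂π_A/∂q_A = 0: 291 - 2q_A - (q_L + q_C) = 0.
Larkspur's first-order condition: 416 - 2q_L - (q_A + q_C) = 0.
Corvus's profit: π_C = (419 - Q)q_C - (96q_C). Setting ∂π_C/∂q_C = 0: 323 - 2q_C - (q_A + q_L) = 0.
Summing all 3 equations gives 1030 − 4Q = 0, hence Q = 515/2.
Back-substituting: q_A = (291 − 515/2) = 67/2, q_L = (416 − 515/2) = 317/2, q_C = (323 − 515/2) = 131/2.
Total output Q = 515/2, so price P = 419 - 515/2 = 323/2.

161.50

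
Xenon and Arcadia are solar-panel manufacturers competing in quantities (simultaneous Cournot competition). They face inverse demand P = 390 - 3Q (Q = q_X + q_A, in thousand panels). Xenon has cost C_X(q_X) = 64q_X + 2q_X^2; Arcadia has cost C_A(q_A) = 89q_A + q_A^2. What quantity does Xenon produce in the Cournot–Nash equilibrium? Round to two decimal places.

24.01

Xenon's profit: π_X = (390 - 3Q)q_X - (64q_X + 2q_X²). Setting ∂π_X/∂q_X = 0: 326 - 10q_X - 3(q_A) = 0.
Arcadia's first-order condition: 301 - 8q_A - 3(q_X) = 0.
So q_X = (326 - 3q_A)/10 and q_A = (301 - 3q_X)/8.
Substituting one into the other gives q_X = 1705/71 and q_A = 28.6197.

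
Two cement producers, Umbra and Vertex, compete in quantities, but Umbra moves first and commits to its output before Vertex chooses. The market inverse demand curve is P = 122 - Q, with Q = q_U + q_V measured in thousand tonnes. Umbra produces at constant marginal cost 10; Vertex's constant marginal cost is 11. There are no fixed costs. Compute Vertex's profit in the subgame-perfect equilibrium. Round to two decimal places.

742.56

Solve by backward induction. Given q_U, the follower Vertex maximises π_V = (122 - q_U - q_V)q_V - 11q_V.
Follower FOC: 111 - q_U - 2q_V = 0, so q_V(q_U) = (111 - q_U)/2.
The leader anticipates this reaction. Substituting into P = 122 - Q gives P = 133/2 - (1/2)q_U, so π_U = (133/2 - (1/2)q_U)q_U - 10q_U.
Maximising: ∂π_U/∂q_U = 113/2 - q_U = 0, giving q_U = 113/2.
Then q_V = (111 - 113/2)/2 = 109/4.
Price P = 122 - 335/4 = 153/4.
Vertex's profit: (153/4 - 11)·(109/4) = 742.5625.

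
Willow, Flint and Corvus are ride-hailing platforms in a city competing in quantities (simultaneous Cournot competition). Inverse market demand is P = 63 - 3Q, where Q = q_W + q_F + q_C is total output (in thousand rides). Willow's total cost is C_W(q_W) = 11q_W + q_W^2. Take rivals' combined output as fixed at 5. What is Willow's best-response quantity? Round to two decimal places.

With rivals' combined output fixed at 5, Willow's profit is π_W = (63 - 3·5 - 3q_W)q_W - (11q_W + q_W²) = (48 - 3q_W)q_W - (11q_W + q_W²).
∂π_W/∂q_W = 37 - 8q_W = 0, so q_W = 37/8.

4.63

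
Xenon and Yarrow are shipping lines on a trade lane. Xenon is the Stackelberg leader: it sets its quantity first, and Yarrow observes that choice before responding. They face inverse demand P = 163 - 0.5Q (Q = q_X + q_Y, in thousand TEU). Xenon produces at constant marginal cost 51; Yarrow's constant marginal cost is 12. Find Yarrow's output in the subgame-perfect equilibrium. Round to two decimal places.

114.50

Solve by backward induction. Given q_X, the follower Yarrow maximises π_Y = (163 - (1/2)q_X - (1/2)q_Y)q_Y - 12q_Y.
Setting the follower's marginal profit to zero, 151 - (1/2)q_X - q_Y = 0, i.e. q_Y = (151 - (1/2)q_X).
Xenon substitutes q_Y(q_X) into its own profit: π_X = q_X(163 - (1/2)q_X - (151 - (1/2)q_X)/2) - 51q_X = (175/2 - (1/4)q_X)q_X - 51q_X.
The leader's first-order condition 73/2 - (1/2)q_X = 0 yields q_X = 73.
Then q_Y = (151 - (1/2)·73) = 229/2.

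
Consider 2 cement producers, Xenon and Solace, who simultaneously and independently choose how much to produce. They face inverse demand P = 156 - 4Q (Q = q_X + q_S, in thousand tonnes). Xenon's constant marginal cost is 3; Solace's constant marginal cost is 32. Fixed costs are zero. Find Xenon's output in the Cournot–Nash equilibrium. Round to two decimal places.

15.17

Xenon's profit: π_X = (156 - 4Q)q_X - (3q_X). Setting ∂π_X/∂q_X = 0: 153 - 8q_X - 4(q_S) = 0.
Solace's profit: π_S = (156 - 4Q)q_S - (32q_S). Setting ∂π_S/∂q_S = 0: 124 - 8q_S - 4(q_X) = 0.
So q_X = (153 - 4q_S)/8 and q_S = (124 - 4q_X)/8.
Solving the pair: q_X = 91/6, q_S = 95/12.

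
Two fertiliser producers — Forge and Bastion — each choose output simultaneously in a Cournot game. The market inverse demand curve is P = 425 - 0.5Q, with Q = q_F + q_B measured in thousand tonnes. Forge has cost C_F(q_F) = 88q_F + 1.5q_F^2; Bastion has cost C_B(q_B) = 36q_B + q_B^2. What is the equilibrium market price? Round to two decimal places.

Forge's profit: π_F = (425 - 0.5Q)q_F - (88q_F + (3/2)q_F²). Setting ∂π_F/∂q_F = 0: 337 - 4q_F - (1/2)(q_B) = 0.
Bastion's first-order condition: 389 - 3q_B - (1/2)(q_F) = 0.
Best responses: q_F = (337 - (1/2)q_B)/4, q_B = (389 - (1/2)q_F)/3.
Solving the pair: q_F = 69.4894, q_B = 118.0851.
Total output Q = 187.5745, so price P = 425 - (1/2)·187.5745 = 331.2128.

331.21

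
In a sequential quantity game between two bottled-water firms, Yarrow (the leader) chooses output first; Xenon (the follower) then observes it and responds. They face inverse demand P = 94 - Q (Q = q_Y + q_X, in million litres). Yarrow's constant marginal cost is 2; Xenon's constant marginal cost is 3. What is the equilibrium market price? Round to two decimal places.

Solve by backward induction. Given q_Y, the follower Xenon maximises π_X = (94 - q_Y - q_X)q_X - 3q_X.
∂π_X/∂q_X = 91 - q_Y - 2q_X = 0 gives the reaction function q_X = (91 - q_Y)/2.
Yarrow substitutes q_X(q_Y) into its own profit: π_Y = q_Y(94 - q_Y - (91 - q_Y)/2) - 2q_Y = (97/2 - (1/2)q_Y)q_Y - 2q_Y.
Leader FOC: 93/2 - q_Y = 0, so q_Y = 93/2.
Then q_X = (91 - 93/2)/2 = 89/4.
Total output Q = 275/4, so price P = 94 - 275/4 = 101/4.

25.25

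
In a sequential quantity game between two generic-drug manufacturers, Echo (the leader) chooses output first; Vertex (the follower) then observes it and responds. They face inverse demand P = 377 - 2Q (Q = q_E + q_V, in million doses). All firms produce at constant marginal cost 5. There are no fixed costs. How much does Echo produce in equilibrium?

93

Solve by backward induction. Given q_E, the follower Vertex maximises π_V = (377 - 2q_E - 2q_V)q_V - 5q_V.
Follower FOC: 372 - 2q_E - 4q_V = 0, so q_V(q_E) = (372 - 2q_E)/4.
The leader anticipates this reaction. Substituting into P = 377 - 2Q gives P = 191 - q_E, so π_E = (191 - q_E)q_E - 5q_E.
The leader's first-order condition 186 - 2q_E = 0 yields q_E = 93.
Then q_V = (372 - 2·93)/4 = 93/2.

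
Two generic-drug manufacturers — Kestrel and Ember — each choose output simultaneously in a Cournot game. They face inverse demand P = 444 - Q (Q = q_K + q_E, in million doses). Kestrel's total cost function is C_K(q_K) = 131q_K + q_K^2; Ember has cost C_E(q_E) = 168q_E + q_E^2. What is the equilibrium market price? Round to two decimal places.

326.20

Kestrel's profit: π_K = (444 - Q)q_K - (131q_K + q_K²). Setting ∂π_K/∂q_K = 0: 313 - 4q_K - (q_E) = 0.
Ember's first-order condition: 276 - 4q_E - (q_K) = 0.
Best responses: q_K = (313 - q_E)/4, q_E = (276 - q_K)/4.
Substituting one into the other gives q_K = 976/15 and q_E = 791/15.
Total output Q = 589/5, so price P = 444 - 589/5 = 1631/5.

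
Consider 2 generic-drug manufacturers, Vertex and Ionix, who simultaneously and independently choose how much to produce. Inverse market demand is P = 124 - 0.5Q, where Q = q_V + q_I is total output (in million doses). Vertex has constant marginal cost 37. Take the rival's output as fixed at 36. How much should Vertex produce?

With the rival's output fixed at 36, Vertex's profit is π_V = (124 - (1/2)·36 - (1/2)q_V)q_V - (37q_V) = (106 - (1/2)q_V)q_V - (37q_V).
∂π_V/∂q_V = 69 - q_V = 0, so q_V = 69.

69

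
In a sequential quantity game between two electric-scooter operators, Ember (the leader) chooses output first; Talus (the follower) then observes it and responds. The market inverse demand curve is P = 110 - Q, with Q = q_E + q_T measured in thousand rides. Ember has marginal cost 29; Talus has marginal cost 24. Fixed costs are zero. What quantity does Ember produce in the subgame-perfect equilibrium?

38

Solve by backward induction. Given q_E, the follower Talus maximises π_T = (110 - q_E - q_T)q_T - 24q_T.
∂π_T/∂q_T = 86 - q_E - 2q_T = 0 gives the reaction function q_T = (86 - q_E)/2.
Ember substitutes q_T(q_E) into its own profit: π_E = q_E(110 - q_E - (86 - q_E)/2) - 29q_E = (67 - (1/2)q_E)q_E - 29q_E.
The leader's first-order condition 38 - q_E = 0 yields q_E = 38.
Then q_T = (86 - 38)/2 = 24.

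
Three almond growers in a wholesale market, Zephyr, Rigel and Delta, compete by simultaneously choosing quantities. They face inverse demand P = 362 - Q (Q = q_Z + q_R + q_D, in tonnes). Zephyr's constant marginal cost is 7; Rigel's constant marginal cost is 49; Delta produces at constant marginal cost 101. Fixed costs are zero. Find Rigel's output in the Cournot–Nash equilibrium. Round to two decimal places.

Zephyr's profit: π_Z = (362 - Q)q_Z - (7q_Z). Setting ∂π_Z/∂q_Z = 0: 355 - 2q_Z - (q_R + q_D) = 0.
Rigel's first-order condition: 313 - 2q_R - (q_Z + q_D) = 0.
Delta's first-order condition: 261 - 2q_D - (q_Z + q_R) = 0.
Summing all 3 equations gives 929 − 4Q = 0, hence Q = 929/4.
Back-substituting: q_Z = (355 − 929/4) = 491/4, q_R = (313 − 929/4) = 323/4, q_D = (261 − 929/4) = 115/4.

80.75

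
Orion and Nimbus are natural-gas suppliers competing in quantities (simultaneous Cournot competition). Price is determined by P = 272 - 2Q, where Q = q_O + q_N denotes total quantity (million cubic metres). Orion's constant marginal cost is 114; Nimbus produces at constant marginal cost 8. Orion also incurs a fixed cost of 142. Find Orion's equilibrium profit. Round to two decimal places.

Orion's profit: π_O = (272 - 2Q)q_O - (114q_O). Setting ∂π_O/∂q_O = 0: 158 - 4q_O - 2(q_N) = 0.
Nimbus's profit: π_N = (272 - 2Q)q_N - (8q_N). Setting ∂π_N/∂q_N = 0: 264 - 4q_N - 2(q_O) = 0.
So q_O = (158 - 2q_N)/4 and q_N = (264 - 2q_O)/4.
Solving the pair: q_O = 26/3, q_N = 185/3.
Price P = 272 - 2·(211/3) = 394/3.
Orion's profit: (394/3 - 114)·(26/3) - 142 = 74/9.

8.22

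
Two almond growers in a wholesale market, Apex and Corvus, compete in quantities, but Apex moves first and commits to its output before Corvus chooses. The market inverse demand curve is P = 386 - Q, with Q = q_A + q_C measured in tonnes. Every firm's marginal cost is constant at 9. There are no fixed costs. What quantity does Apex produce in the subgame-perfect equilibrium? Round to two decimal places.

The follower Corvus best-responds to any q_A: π_C = (386 - Q)q_C - 9q_C.
Follower FOC: 377 - q_A - 2q_C = 0, so q_C(q_A) = (377 - q_A)/2.
Apex substitutes q_C(q_A) into its own profit: π_A = q_A(386 - q_A - (377 - q_A)/2) - 9q_A = (395/2 - (1/2)q_A)q_A - 9q_A.
Maximising: ∂π_A/∂q_A = 377/2 - q_A = 0, giving q_A = 377/2.
Then q_C = (377 - 377/2)/2 = 377/4.

188.50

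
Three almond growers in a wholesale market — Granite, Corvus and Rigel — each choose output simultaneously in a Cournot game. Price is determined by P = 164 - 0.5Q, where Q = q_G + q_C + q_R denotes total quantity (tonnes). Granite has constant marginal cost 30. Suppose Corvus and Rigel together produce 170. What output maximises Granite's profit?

With rivals' combined output fixed at 170, Granite's profit is π_G = (164 - (1/2)·170 - (1/2)q_G)q_G - (30q_G) = (79 - (1/2)q_G)q_G - (30q_G).
∂π_G/∂q_G = 49 - q_G = 0, so q_G = 49.

49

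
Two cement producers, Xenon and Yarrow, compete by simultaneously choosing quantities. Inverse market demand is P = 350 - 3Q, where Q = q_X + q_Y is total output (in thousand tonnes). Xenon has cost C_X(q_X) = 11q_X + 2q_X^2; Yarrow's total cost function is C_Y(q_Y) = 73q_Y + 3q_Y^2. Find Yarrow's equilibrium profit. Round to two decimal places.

Xenon's profit: π_X = (350 - 3Q)q_X - (11q_X + 2q_X²). Setting ∂π_X/∂q_X = 0: 339 - 10q_X - 3(q_Y) = 0.
Yarrow's first-order condition: 277 - 12q_Y - 3(q_X) = 0.
So q_X = (339 - 3q_Y)/10 and q_Y = (277 - 3q_X)/12.
Substituting one into the other gives q_X = 1079/37 and q_Y = 1753/111.
Price P = 350 - 3·44.9550 = 215.1351.
Yarrow's profit: 215.1351·(1753/111) - 73·(1753/111) - 3(1753/111)² = 1496.4738.

1496.47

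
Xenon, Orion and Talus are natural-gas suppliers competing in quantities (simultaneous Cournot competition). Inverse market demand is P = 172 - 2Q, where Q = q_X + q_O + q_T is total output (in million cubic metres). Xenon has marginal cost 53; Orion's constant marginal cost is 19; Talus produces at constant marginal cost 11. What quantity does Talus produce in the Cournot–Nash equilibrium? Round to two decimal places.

26.38

Xenon's profit: π_X = (172 - 2Q)q_X - (53q_X). Setting ∂π_X/∂q_X = 0: 119 - 4q_X - 2(q_O + q_T) = 0.
Orion's profit: π_O = (172 - 2Q)q_O - (19q_O). Setting ∂π_O/∂q_O = 0: 153 - 4q_O - 2(q_X + q_T) = 0.
Talus's profit: π_T = (172 - 2Q)q_T - (11q_T). Setting ∂π_T/∂q_T = 0: 161 - 4q_T - 2(q_X + q_O) = 0.
Adding the 3 first-order conditions: 433 − 8Q = 0, so Q = 433/8.
Back-substituting: q_X = (119 − 433/4)/2 = 43/8, q_O = (153 − 433/4)/2 = 179/8, q_T = (161 − 433/4)/2 = 211/8.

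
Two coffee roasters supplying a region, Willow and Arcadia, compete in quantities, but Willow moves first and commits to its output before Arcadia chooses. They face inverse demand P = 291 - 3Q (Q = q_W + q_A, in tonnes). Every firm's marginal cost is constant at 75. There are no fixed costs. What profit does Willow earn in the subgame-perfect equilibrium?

1944

The follower Arcadia best-responds to any q_W: π_A = (291 - 3Q)q_A - 75q_A.
Follower FOC: 216 - 3q_W - 6q_A = 0, so q_A(q_W) = (216 - 3q_W)/6.
The leader anticipates this reaction. Substituting into P = 291 - 3Q gives P = 183 - (3/2)q_W, so π_W = (183 - (3/2)q_W)q_W - 75q_W.
The leader's first-order condition 108 - 3q_W = 0 yields q_W = 36.
Then q_A = (216 - 3·36)/6 = 18.
Price P = 291 - 3·54 = 129.
Willow's profit: (129 - 75)·36 = 1944.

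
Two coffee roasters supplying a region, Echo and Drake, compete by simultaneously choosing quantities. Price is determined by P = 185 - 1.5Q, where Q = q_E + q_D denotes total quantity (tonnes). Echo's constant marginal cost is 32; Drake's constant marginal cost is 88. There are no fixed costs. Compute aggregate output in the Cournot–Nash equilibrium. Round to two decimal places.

Echo's profit: π_E = (185 - 1.5Q)q_E - (32q_E). Setting ∂π_E/∂q_E = 0: 153 - 3q_E - (3/2)(q_D) = 0.
Drake's first-order condition: 97 - 3q_D - (3/2)(q_E) = 0.
So q_E = (153 - (3/2)q_D)/3 and q_D = (97 - (3/2)q_E)/3.
Solving the pair: q_E = 418/9, q_D = 82/9.
Total output Q = 418/9 + 82/9 = 500/9.

55.56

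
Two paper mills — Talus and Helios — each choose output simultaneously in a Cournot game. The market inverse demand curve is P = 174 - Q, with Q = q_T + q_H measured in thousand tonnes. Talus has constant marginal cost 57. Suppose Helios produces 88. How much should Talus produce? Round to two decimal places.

14.50

With the rival's output fixed at 88, Talus's profit is π_T = (174 - 88 - q_T)q_T - (57q_T) = (86 - q_T)q_T - (57q_T).
∂π_T/∂q_T = 29 - 2q_T = 0, so q_T = 29/2.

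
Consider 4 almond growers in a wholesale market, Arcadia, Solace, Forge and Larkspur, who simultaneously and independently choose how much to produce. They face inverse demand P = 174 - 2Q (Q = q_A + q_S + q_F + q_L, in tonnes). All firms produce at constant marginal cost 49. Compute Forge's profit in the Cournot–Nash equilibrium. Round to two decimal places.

Each firm earns π_i = (174 - 2Q)q_i - 49q_i.
Setting ∂π_i/∂q_i = 0 with rivals' quantities fixed: 125 - 4q_i - 2·Σ_{j≠i} q_j = 0.
With identical firms every q_j equals q_i, so Σ_{j≠i} q_j = 3q_i and 125 = 10q_i, giving q_i = 25/2.
Price P = 174 - 2·50 = 74.
Forge's profit: (74 - 49)·(25/2) = 625/2.

312.50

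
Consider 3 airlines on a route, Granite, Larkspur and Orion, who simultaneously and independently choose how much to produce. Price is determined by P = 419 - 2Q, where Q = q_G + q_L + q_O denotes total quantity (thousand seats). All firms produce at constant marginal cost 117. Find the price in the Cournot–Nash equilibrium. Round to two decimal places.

192.50

A representative firm's profit is π_i = q_i(419 - 2Q) - 117q_i.
First-order condition (treating rivals' output as given): 302 - 4q_i - 2·Σ_{j≠i} q_j = 0.
With identical firms every q_j equals q_i, so Σ_{j≠i} q_j = 2q_i and 302 = 8q_i, giving q_i = 151/4.
Total output Q = 453/4, so price P = 419 - 2·(453/4) = 385/2.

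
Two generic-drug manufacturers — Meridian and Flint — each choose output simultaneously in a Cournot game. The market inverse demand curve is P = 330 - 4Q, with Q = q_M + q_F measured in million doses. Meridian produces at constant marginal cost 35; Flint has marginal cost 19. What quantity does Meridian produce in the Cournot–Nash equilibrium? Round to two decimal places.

Meridian's profit: π_M = (330 - 4Q)q_M - (35q_M). Setting ∂π_M/∂q_M = 0: 295 - 8q_M - 4(q_F) = 0.
Flint's profit: π_F = (330 - 4Q)q_F - (19q_F). Setting ∂π_F/∂q_F = 0: 311 - 8q_F - 4(q_M) = 0.
Rearranging gives the reaction functions q_M = (295 - 4q_F)/8 and q_F = (311 - 4q_M)/8.
Substituting one into the other gives q_M = 93/4 and q_F = 109/4.

23.25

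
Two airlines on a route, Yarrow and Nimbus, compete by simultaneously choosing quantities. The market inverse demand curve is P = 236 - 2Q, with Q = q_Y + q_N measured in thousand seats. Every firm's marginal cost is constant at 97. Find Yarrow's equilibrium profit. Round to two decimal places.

A representative firm's profit is π_i = q_i(236 - 2Q) - 97q_i.
First-order condition (treating rivals' output as given): 139 - 4q_i - 2q_j = 0.
By symmetry each firm produces the same amount; substituting q_j = q_i yields q_i = 139/6.
Price P = 236 - 2·(139/3) = 430/3.
Yarrow's profit: (430/3 - 97)·(139/6) = 1073.3889.

1073.39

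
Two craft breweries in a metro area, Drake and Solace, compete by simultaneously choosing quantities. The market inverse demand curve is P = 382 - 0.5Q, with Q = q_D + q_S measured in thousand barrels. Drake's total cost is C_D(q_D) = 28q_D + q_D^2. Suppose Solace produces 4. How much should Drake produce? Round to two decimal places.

With the rival's output fixed at 4, Drake's profit is π_D = (382 - (1/2)·4 - (1/2)q_D)q_D - (28q_D + q_D²) = (380 - (1/2)q_D)q_D - (28q_D + q_D²).
∂π_D/∂q_D = 352 - 3q_D = 0, so q_D = 352/3.

117.33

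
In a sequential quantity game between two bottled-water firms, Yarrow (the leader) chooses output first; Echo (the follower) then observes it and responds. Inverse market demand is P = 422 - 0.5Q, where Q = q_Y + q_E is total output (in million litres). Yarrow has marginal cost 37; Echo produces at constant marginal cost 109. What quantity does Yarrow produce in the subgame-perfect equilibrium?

Solve by backward induction. Given q_Y, the follower Echo maximises π_E = (422 - (1/2)q_Y - (1/2)q_E)q_E - 109q_E.
Setting the follower's marginal profit to zero, 313 - (1/2)q_Y - q_E = 0, i.e. q_E = (313 - (1/2)q_Y).
Yarrow substitutes q_E(q_Y) into its own profit: π_Y = q_Y(422 - (1/2)q_Y - (313 - (1/2)q_Y)/2) - 37q_Y = (531/2 - (1/4)q_Y)q_Y - 37q_Y.
The leader's first-order condition 457/2 - (1/2)q_Y = 0 yields q_Y = 457.
Then q_E = (313 - (1/2)·457) = 169/2.

457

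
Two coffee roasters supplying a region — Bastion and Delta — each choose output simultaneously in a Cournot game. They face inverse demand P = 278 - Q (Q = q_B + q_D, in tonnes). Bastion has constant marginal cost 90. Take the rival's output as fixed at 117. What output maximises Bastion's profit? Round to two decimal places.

With the rival's output fixed at 117, Bastion's profit is π_B = (278 - 117 - q_B)q_B - (90q_B) = (161 - q_B)q_B - (90q_B).
∂π_B/∂q_B = 71 - 2q_B = 0, so q_B = 71/2.

35.50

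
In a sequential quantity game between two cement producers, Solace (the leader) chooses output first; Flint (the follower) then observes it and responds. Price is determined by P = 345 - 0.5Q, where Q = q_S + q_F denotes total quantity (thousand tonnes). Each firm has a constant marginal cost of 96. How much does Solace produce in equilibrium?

249

The follower Flint best-responds to any q_S: π_F = (345 - 0.5Q)q_F - 96q_F.
Follower FOC: 249 - (1/2)q_S - q_F = 0, so q_F(q_S) = (249 - (1/2)q_S).
The leader anticipates this reaction. Substituting into P = 345 - 0.5Q gives P = 441/2 - (1/4)q_S, so π_S = (441/2 - (1/4)q_S)q_S - 96q_S.
The leader's first-order condition 249/2 - (1/2)q_S = 0 yields q_S = 249.
Then q_F = (249 - (1/2)·249) = 249/2.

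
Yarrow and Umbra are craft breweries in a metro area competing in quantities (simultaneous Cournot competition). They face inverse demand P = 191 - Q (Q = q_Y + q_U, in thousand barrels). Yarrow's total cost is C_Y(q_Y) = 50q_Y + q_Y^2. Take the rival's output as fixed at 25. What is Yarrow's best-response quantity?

29

With the rival's output fixed at 25, Yarrow's profit is π_Y = (191 - 25 - q_Y)q_Y - (50q_Y + q_Y²) = (166 - q_Y)q_Y - (50q_Y + q_Y²).
∂π_Y/∂q_Y = 116 - 4q_Y = 0, so q_Y = 29.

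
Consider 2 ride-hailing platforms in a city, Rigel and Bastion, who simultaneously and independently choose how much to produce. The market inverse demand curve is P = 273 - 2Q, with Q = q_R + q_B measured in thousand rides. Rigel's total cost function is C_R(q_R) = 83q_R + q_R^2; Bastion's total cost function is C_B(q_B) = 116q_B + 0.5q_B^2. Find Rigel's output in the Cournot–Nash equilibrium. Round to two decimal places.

24.46

Rigel's profit: π_R = (273 - 2Q)q_R - (83q_R + q_R²). Setting ∂π_R/∂q_R = 0: 190 - 6q_R - 2(q_B) = 0.
Bastion's first-order condition: 157 - 5q_B - 2(q_R) = 0.
Best responses: q_R = (190 - 2q_B)/6, q_B = (157 - 2q_R)/5.
Solving the pair: q_R = 318/13, q_B = 281/13.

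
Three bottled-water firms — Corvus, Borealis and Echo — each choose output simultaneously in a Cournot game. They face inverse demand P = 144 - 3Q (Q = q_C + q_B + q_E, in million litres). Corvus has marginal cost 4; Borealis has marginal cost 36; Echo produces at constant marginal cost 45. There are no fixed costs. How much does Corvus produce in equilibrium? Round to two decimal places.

Corvus's profit: π_C = (144 - 3Q)q_C - (4q_C). Setting ∂π_C/∂q_C = 0: 140 - 6q_C - 3(q_B + q_E) = 0.
Borealis's first-order condition: 108 - 6q_B - 3(q_C + q_E) = 0.
Echo's first-order condition: 99 - 6q_E - 3(q_C + q_B) = 0.
Summing all 3 equations gives 347 − 12Q = 0, hence Q = 347/12.
Back-substituting: q_C = (140 − 347/4)/3 = 71/4, q_B = (108 − 347/4)/3 = 85/12, q_E = (99 − 347/4)/3 = 49/12.

17.75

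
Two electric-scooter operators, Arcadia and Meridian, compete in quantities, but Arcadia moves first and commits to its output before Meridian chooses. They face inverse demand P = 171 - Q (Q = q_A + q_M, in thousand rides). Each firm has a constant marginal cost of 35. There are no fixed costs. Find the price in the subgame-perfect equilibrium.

Solve by backward induction. Given q_A, the follower Meridian maximises π_M = (171 - q_A - q_M)q_M - 35q_M.
∂π_M/∂q_M = 136 - q_A - 2q_M = 0 gives the reaction function q_M = (136 - q_A)/2.
The leader anticipates this reaction. Substituting into P = 171 - Q gives P = 103 - (1/2)q_A, so π_A = (103 - (1/2)q_A)q_A - 35q_A.
Maximising: ∂π_A/∂q_A = 68 - q_A = 0, giving q_A = 68.
Then q_M = (136 - 68)/2 = 34.
Total output Q = 102, so price P = 171 - 102 = 69.

69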